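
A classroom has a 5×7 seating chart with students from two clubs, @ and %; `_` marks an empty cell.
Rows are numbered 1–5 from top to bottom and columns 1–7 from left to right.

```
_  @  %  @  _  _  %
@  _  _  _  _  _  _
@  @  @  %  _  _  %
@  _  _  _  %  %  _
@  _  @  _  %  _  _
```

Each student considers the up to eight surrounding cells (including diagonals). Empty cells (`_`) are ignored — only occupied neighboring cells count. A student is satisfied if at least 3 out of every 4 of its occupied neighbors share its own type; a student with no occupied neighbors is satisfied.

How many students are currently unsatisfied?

5

(1,2)@ 1/2 unhappy
(1,3)% 0/2 unhappy
(1,4)@ 0/1 unhappy
(1,7)% 0/0 ok
(2,1)@ 3/3 ok
(3,1)@ 3/3 ok
(3,2)@ 4/4 ok
(3,3)@ 1/2 unhappy
(3,4)% 1/2 unhappy
(3,7)% 1/1 ok
(4,1)@ 3/3 ok
(4,5)% 3/3 ok
(4,6)% 3/3 ok
(5,1)@ 1/1 ok
(5,3)@ 0/0 ok
(5,5)% 2/2 ok
Unsatisfied: (1,2), (1,3), (1,4), (3,3), (3,4) — 5 in total.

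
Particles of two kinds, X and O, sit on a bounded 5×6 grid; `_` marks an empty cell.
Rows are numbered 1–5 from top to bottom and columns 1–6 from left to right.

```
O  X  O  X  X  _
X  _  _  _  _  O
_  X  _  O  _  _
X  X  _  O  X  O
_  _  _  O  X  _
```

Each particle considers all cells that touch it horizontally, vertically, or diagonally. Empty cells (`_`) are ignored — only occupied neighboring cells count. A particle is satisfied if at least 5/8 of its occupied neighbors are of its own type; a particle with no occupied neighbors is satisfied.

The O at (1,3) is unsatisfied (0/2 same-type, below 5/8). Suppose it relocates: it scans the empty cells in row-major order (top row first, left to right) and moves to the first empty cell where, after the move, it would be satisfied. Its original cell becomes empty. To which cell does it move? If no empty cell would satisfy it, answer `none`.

Vacating (1,3). Empty cells in order:
  (1,6): 1/2 same-type → still unsatisfied.
  (2,2): 1/4 same-type → still unsatisfied.
  (2,3): 1/4 same-type → still unsatisfied.
  (2,4): 1/3 same-type → still unsatisfied.
  (2,5): 2/4 same-type → still unsatisfied.
  (3,1): 0/4 same-type → still unsatisfied.
  (3,3): 2/4 same-type → still unsatisfied.
  (3,5): 4/5 same-type → satisfied — stop here.

(3,5)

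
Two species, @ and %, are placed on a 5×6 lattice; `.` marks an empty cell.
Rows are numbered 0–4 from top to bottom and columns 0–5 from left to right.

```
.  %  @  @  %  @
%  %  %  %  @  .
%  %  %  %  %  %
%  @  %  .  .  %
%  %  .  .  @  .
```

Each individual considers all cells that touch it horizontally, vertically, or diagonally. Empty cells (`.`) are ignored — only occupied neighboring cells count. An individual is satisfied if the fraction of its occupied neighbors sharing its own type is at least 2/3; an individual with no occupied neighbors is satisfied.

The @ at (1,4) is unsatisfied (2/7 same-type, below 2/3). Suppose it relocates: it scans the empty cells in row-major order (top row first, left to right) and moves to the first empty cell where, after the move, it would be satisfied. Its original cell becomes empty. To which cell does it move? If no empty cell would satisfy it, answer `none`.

Vacating (1,4). Empty cells in order:
  (0,0): 0/3 same-type → still unsatisfied.
  (1,5): 1/4 same-type → still unsatisfied.
  (3,3): 1/5 same-type → still unsatisfied.
  (3,4): 1/5 same-type → still unsatisfied.
  (4,2): 1/3 same-type → still unsatisfied.
  (4,3): 1/2 same-type → still unsatisfied.
  (4,5): 1/2 same-type → still unsatisfied.

none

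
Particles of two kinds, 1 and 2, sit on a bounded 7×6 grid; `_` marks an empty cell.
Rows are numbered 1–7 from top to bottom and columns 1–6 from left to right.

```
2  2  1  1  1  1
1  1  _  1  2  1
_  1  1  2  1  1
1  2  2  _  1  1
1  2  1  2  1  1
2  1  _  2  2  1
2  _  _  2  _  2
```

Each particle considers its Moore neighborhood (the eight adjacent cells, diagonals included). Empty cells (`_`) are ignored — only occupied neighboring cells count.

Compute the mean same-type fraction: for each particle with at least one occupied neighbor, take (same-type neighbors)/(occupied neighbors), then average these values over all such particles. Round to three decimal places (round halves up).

(1,1)2 1/3
(1,2)2 1/4
(1,3)1 3/4
(1,4)1 3/4
(1,5)1 4/5
(1,6)1 2/3
(2,1)1 2/4
(2,2)1 4/6
(2,4)1 5/7
(2,5)2 1/8
(2,6)1 4/5
(3,2)1 4/6
(3,3)1 3/6
(3,4)2 2/6
(3,5)1 5/7
(3,6)1 4/5
(4,1)1 2/4
(4,2)2 2/7
(4,3)2 4/7
(4,5)1 5/7
(4,6)1 5/5
(5,1)1 2/5
(5,2)2 3/7
(5,3)1 1/6
(5,4)2 3/6
(5,5)1 4/7
(5,6)1 4/5
(6,1)2 2/4
(6,2)1 2/5
(6,4)2 3/5
(6,5)2 4/7
(6,6)1 2/4
(7,1)2 1/2
(7,4)2 2/2
(7,6)2 1/2
Sum over 35 particles: 1/3 + 1/4 + 3/4 + 3/4 + 4/5 + 2/3 + 2/4 + 4/6 + 5/7 + 1/8 + 4/5 + 4/6 + 3/6 + 2/6 + 5/7 + 4/5 + 2/4 + 2/7 + 4/7 + 5/7 + 5/5 + 2/5 + 3/7 + 1/6 + 3/6 + 4/7 + 4/5 + 2/4 + 2/5 + 3/5 + 4/7 + 2/4 + 1/2 + 2/2 + 1/2 = 16699/840; mean = 16699/840 ÷ 35 = 16699/29400 = 0.567993… → 0.568.

0.568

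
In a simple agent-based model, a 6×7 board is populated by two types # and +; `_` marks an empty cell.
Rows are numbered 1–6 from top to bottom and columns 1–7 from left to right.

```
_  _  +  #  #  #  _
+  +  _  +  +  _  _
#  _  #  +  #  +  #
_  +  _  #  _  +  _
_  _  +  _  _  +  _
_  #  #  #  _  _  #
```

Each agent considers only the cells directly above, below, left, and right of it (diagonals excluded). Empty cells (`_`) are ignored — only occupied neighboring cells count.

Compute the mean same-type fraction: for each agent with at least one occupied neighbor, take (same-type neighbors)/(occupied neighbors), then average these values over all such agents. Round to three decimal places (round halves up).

0.464

Row 1: (1,3)+ 0/1 · (1,4)# 1/3 · (1,5)# 2/3 · (1,6)# 1/1
Row 2: (2,1)+ 1/2 · (2,2)+ 1/1 · (2,4)+ 2/3 · (2,5)+ 1/3
Row 3: (3,1)# 0/1 · (3,3)# 0/1 · (3,4)+ 1/4 · (3,5)# 0/3 · (3,6)+ 1/3 · (3,7)# 0/1
Row 4: (4,2)+ — no occupied neighbors · (4,4)# 0/1 · (4,6)+ 2/2
Row 5: (5,3)+ 0/1 · (5,6)+ 1/1
Row 6: (6,2)# 1/1 · (6,3)# 2/3 · (6,4)# 1/1 · (6,7)# — no occupied neighbors
Sum over 21 agents: 0/1 + 1/3 + 2/3 + 1/1 + 1/2 + 1/1 + 2/3 + 1/3 + 0/1 + 0/1 + 1/4 + 0/3 + 1/3 + 0/1 + 0/1 + 2/2 + 0/1 + 1/1 + 1/1 + 2/3 + 1/1 = 39/4; mean = 39/4 ÷ 21 = 13/28 = 0.464285… → 0.464.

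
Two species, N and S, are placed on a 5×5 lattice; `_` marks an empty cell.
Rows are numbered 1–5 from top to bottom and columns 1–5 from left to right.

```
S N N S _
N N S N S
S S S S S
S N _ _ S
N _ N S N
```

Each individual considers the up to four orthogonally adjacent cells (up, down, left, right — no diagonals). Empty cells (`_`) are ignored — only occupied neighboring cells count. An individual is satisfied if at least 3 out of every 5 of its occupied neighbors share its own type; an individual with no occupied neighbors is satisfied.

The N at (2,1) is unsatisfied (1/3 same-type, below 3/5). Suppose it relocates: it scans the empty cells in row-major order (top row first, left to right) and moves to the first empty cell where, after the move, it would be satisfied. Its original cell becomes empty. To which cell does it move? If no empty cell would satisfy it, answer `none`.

Vacating (2,1). Empty cells in order:
  (1,5): 0/2 same-type → still unsatisfied.
  (4,3): 2/3 same-type → satisfied — stop here.

(4,3)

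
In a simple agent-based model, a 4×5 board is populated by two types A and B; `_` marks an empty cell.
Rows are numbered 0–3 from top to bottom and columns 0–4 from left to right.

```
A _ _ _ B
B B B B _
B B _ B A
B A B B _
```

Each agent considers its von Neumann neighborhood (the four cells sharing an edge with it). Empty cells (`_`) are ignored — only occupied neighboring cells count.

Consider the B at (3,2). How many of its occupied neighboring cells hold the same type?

Occupied neighbors of (3,2): (3,1)=A, (3,3)=B.
Same type (B): 1 of 2.

1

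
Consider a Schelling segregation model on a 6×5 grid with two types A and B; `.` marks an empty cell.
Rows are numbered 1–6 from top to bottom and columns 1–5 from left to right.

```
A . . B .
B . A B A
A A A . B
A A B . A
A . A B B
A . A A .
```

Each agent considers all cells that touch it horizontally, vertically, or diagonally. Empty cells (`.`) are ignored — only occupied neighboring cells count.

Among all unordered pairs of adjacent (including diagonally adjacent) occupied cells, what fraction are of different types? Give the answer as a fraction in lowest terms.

Scan each occupied cell's neighbors to the right and below (and the two forward diagonals) so each pair is counted once.
Row 1: A(1,1)–B(2,1)≠ B(1,4)–B(2,4)= B(1,4)–A(2,5)≠ B(1,4)–A(2,3)≠  → 3/4 unlike.
Row 2: B(2,1)–A(3,1)≠ B(2,1)–A(3,2)≠ A(2,3)–B(2,4)≠ A(2,3)–A(3,3)= A(2,3)–A(3,2)= B(2,4)–A(2,5)≠ B(2,4)–B(3,5)= B(2,4)–A(3,3)≠ A(2,5)–B(3,5)≠  → 6/9 unlike.
Row 3: A(3,1)–A(3,2)= A(3,1)–A(4,1)= A(3,1)–A(4,2)= A(3,2)–A(3,3)= A(3,2)–A(4,2)= A(3,2)–B(4,3)≠ A(3,2)–A(4,1)= A(3,3)–B(4,3)≠ A(3,3)–A(4,2)= B(3,5)–A(4,5)≠  → 3/10 unlike.
Row 4: A(4,1)–A(4,2)= A(4,1)–A(5,1)= A(4,2)–B(4,3)≠ A(4,2)–A(5,3)= A(4,2)–A(5,1)= B(4,3)–A(5,3)≠ B(4,3)–B(5,4)= A(4,5)–B(5,5)≠ A(4,5)–B(5,4)≠  → 4/9 unlike.
Row 5: A(5,1)–A(6,1)= A(5,3)–B(5,4)≠ A(5,3)–A(6,3)= A(5,3)–A(6,4)= B(5,4)–B(5,5)= B(5,4)–A(6,4)≠ B(5,4)–A(6,3)≠ B(5,5)–A(6,4)≠  → 4/8 unlike.
Row 6: A(6,3)–A(6,4)=  → 0/1 unlike.
Total adjacent occupied pairs: 41; unlike-type pairs: 20.
20/41 is already in lowest terms.

20/41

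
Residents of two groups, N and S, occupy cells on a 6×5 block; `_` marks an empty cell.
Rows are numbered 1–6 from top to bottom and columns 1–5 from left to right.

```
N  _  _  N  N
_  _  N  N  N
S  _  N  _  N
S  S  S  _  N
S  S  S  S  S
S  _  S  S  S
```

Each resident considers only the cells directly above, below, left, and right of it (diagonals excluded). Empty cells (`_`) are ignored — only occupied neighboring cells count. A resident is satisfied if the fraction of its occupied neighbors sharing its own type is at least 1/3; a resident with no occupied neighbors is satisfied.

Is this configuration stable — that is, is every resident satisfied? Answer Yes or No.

Yes

Row 1: (1,1)N 0/0 ✓ · (1,4)N 2/2 ✓ · (1,5)N 2/2 ✓
Row 2: (2,3)N 2/2 ✓ · (2,4)N 3/3 ✓ · (2,5)N 3/3 ✓
Row 3: (3,1)S 1/1 ✓ · (3,3)N 1/2 ✓ · (3,5)N 2/2 ✓
Row 4: (4,1)S 3/3 ✓ · (4,2)S 3/3 ✓ · (4,3)S 2/3 ✓ · (4,5)N 1/2 ✓
Row 5: (5,1)S 3/3 ✓ · (5,2)S 3/3 ✓ · (5,3)S 4/4 ✓ · (5,4)S 3/3 ✓ · (5,5)S 2/3 ✓
Row 6: (6,1)S 1/1 ✓ · (6,3)S 2/2 ✓ · (6,4)S 3/3 ✓ · (6,5)S 2/2 ✓
All meet the threshold, so the configuration is stable.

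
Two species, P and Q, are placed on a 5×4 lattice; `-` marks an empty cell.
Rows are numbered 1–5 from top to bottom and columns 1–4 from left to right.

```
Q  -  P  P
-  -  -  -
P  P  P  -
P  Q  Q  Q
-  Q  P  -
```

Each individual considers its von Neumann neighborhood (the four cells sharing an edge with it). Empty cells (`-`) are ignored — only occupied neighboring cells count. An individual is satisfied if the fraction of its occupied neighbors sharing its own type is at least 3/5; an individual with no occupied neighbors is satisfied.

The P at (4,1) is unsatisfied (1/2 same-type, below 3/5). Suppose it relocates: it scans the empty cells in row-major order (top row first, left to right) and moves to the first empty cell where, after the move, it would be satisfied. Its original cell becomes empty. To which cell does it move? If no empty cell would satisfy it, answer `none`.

(2,2)

Vacating (4,1). Empty cells in order:
  (1,2): 1/2 same-type → still unsatisfied.
  (2,1): 1/2 same-type → still unsatisfied.
  (2,2): 1/1 same-type → satisfied — stop here.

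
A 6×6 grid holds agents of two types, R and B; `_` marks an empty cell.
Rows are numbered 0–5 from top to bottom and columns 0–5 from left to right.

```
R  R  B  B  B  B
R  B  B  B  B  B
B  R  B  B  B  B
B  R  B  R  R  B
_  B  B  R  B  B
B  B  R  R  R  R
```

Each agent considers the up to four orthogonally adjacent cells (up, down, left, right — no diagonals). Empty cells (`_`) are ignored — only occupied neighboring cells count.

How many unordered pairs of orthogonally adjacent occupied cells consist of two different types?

21

Scan each occupied cell's neighbors to the right and below so each pair is counted once.
Row 0: R(0,0)–R(0,1)= R(0,0)–R(1,0)= R(0,1)–B(0,2)≠ R(0,1)–B(1,1)≠ B(0,2)–B(0,3)= B(0,2)–B(1,2)= B(0,3)–B(0,4)= B(0,3)–B(1,3)= B(0,4)–B(0,5)= B(0,4)–B(1,4)= B(0,5)–B(1,5)=  → 2/11 unlike.
Row 1: R(1,0)–B(1,1)≠ R(1,0)–B(2,0)≠ B(1,1)–B(1,2)= B(1,1)–R(2,1)≠ B(1,2)–B(1,3)= B(1,2)–B(2,2)= B(1,3)–B(1,4)= B(1,3)–B(2,3)= B(1,4)–B(1,5)= B(1,4)–B(2,4)= B(1,5)–B(2,5)=  → 3/11 unlike.
Row 2: B(2,0)–R(2,1)≠ B(2,0)–B(3,0)= R(2,1)–B(2,2)≠ R(2,1)–R(3,1)= B(2,2)–B(2,3)= B(2,2)–B(3,2)= B(2,3)–B(2,4)= B(2,3)–R(3,3)≠ B(2,4)–B(2,5)= B(2,4)–R(3,4)≠ B(2,5)–B(3,5)=  → 4/11 unlike.
Row 3: B(3,0)–R(3,1)≠ R(3,1)–B(3,2)≠ R(3,1)–B(4,1)≠ B(3,2)–R(3,3)≠ B(3,2)–B(4,2)= R(3,3)–R(3,4)= R(3,3)–R(4,3)= R(3,4)–B(3,5)≠ R(3,4)–B(4,4)≠ B(3,5)–B(4,5)=  → 6/10 unlike.
Row 4: B(4,1)–B(4,2)= B(4,1)–B(5,1)= B(4,2)–R(4,3)≠ B(4,2)–R(5,2)≠ R(4,3)–B(4,4)≠ R(4,3)–R(5,3)= B(4,4)–B(4,5)= B(4,4)–R(5,4)≠ B(4,5)–R(5,5)≠  → 5/9 unlike.
Row 5: B(5,0)–B(5,1)= B(5,1)–R(5,2)≠ R(5,2)–R(5,3)= R(5,3)–R(5,4)= R(5,4)–R(5,5)=  → 1/5 unlike.
Total adjacent occupied pairs: 57; unlike-type pairs: 21.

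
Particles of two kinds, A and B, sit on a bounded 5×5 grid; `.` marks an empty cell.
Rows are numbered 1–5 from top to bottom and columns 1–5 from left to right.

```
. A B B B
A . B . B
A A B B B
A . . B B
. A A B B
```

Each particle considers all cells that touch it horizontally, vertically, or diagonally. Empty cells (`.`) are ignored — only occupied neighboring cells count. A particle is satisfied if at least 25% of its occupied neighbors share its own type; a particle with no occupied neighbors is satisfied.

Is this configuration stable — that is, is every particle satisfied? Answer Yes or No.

(1,2)A 1/3 ✓
(1,3)B 2/3 ✓
(1,4)B 4/4 ✓
(1,5)B 2/2 ✓
(2,1)A 3/3 ✓
(2,3)B 4/6 ✓
(2,5)B 4/4 ✓
(3,1)A 3/3 ✓
(3,2)A 3/5 ✓
(3,3)B 3/4 ✓
(3,4)B 6/6 ✓
(3,5)B 4/4 ✓
(4,1)A 3/3 ✓
(4,4)B 6/7 ✓
(4,5)B 5/5 ✓
(5,2)A 2/2 ✓
(5,3)A 1/3 ✓
(5,4)B 3/4 ✓
(5,5)B 3/3 ✓
All meet the threshold, so the configuration is stable.

Yes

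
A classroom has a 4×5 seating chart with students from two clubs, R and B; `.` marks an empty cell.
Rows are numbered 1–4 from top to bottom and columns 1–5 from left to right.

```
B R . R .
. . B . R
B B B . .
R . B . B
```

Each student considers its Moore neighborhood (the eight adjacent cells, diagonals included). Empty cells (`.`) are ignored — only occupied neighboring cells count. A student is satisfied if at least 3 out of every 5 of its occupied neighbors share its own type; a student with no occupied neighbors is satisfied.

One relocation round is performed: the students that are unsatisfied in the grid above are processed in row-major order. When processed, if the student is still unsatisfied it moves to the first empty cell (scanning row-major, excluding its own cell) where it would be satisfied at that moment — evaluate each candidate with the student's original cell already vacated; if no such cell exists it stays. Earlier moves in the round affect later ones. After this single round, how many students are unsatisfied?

1

Initially unsatisfied (in order): (1,1), (1,2), (1,4), (2,3), (3,1), (4,1).
  (1,1) → (2,1).
  (1,2) → (1,5).
  (1,4): now satisfied by earlier moves; stays.
  (2,3): now satisfied by earlier moves; stays.
  (3,1): now satisfied by earlier moves; stays.
  (4,1) → (2,4).
Resulting grid:
. . . R R
B . B R R
B B B . .
. . B . B
Unsatisfied now: (2,3).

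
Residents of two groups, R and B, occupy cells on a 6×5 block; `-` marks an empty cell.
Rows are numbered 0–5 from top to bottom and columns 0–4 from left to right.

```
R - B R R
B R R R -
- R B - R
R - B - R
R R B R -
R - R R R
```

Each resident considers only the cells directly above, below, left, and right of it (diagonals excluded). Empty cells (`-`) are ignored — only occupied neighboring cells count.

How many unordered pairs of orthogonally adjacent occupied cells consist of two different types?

9

Scan each occupied cell's neighbors to the right and below so each pair is counted once.
Row 0: R(0,0)–B(1,0)≠ B(0,2)–R(0,3)≠ B(0,2)–R(1,2)≠ R(0,3)–R(0,4)= R(0,3)–R(1,3)=  → 3/5 unlike.
Row 1: B(1,0)–R(1,1)≠ R(1,1)–R(1,2)= R(1,1)–R(2,1)= R(1,2)–R(1,3)= R(1,2)–B(2,2)≠  → 2/5 unlike.
Row 2: R(2,1)–B(2,2)≠ B(2,2)–B(3,2)= R(2,4)–R(3,4)=  → 1/3 unlike.
Row 3: R(3,0)–R(4,0)= B(3,2)–B(4,2)=  → 0/2 unlike.
Row 4: R(4,0)–R(4,1)= R(4,0)–R(5,0)= R(4,1)–B(4,2)≠ B(4,2)–R(4,3)≠ B(4,2)–R(5,2)≠ R(4,3)–R(5,3)=  → 3/6 unlike.
Row 5: R(5,2)–R(5,3)= R(5,3)–R(5,4)=  → 0/2 unlike.
Total adjacent occupied pairs: 23; unlike-type pairs: 9.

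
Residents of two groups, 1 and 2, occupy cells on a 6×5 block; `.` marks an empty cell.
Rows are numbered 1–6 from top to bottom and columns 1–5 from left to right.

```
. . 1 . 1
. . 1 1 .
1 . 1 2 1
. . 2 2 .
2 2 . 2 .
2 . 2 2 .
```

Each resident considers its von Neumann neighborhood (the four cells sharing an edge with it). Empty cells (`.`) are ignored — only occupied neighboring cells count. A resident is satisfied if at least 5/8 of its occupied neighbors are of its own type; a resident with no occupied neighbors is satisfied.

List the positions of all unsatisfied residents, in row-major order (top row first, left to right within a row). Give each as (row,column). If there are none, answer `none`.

Row 1: (1,3)1 1/1 ✓ · (1,5)1 0/0 ✓
Row 2: (2,3)1 3/3 ✓ · (2,4)1 1/2 ✗
Row 3: (3,1)1 0/0 ✓ · (3,3)1 1/3 ✗ · (3,4)2 1/4 ✗ · (3,5)1 0/1 ✗
Row 4: (4,3)2 1/2 ✗ · (4,4)2 3/3 ✓
Row 5: (5,1)2 2/2 ✓ · (5,2)2 1/1 ✓ · (5,4)2 2/2 ✓
Row 6: (6,1)2 1/1 ✓ · (6,3)2 1/1 ✓ · (6,4)2 2/2 ✓

(2,4), (3,3), (3,4), (3,5), (4,3)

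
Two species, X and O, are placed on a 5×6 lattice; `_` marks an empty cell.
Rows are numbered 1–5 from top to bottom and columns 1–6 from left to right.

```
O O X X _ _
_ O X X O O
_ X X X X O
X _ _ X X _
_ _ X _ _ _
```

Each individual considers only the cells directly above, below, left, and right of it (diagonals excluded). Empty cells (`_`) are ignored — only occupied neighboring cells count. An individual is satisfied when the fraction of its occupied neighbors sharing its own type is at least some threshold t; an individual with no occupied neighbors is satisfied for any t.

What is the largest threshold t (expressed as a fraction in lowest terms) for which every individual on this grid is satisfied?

1/3

(1,1)O 1/1
(1,2)O 2/3
(1,3)X 2/3
(1,4)X 2/2
(2,2)O 1/3
(2,3)X 3/4
(2,4)X 3/4
(2,5)O 1/3
(2,6)O 2/2
(3,2)X 1/2
(3,3)X 3/3
(3,4)X 4/4
(3,5)X 2/4
(3,6)O 1/2
(4,1)X — no occupied neighbors
(4,4)X 2/2
(4,5)X 2/2
(5,3)X — no occupied neighbors
The smallest same-type fraction is 1/3 at (2,2), which reduces to 1/3. Any threshold above that leaves this individual unsatisfied.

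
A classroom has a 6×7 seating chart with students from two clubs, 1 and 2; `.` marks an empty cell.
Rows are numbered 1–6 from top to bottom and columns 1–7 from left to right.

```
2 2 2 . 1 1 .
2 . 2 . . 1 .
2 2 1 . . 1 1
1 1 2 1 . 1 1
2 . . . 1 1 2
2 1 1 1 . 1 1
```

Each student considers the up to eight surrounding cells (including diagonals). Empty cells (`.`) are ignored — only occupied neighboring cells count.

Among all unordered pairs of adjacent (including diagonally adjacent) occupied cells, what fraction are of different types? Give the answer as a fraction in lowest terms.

Scan each occupied cell's neighbors to the right and below (and the two forward diagonals) so each pair is counted once.
Row 1: 2(1,1)–2(1,2)= 2(1,1)–2(2,1)= 2(1,2)–2(1,3)= 2(1,2)–2(2,3)= 2(1,2)–2(2,1)= 2(1,3)–2(2,3)= 1(1,5)–1(1,6)= 1(1,5)–1(2,6)= 1(1,6)–1(2,6)=  → 0/9 unlike.
Row 2: 2(2,1)–2(3,1)= 2(2,1)–2(3,2)= 2(2,3)–1(3,3)≠ 2(2,3)–2(3,2)= 1(2,6)–1(3,6)= 1(2,6)–1(3,7)=  → 1/6 unlike.
Row 3: 2(3,1)–2(3,2)= 2(3,1)–1(4,1)≠ 2(3,1)–1(4,2)≠ 2(3,2)–1(3,3)≠ 2(3,2)–1(4,2)≠ 2(3,2)–2(4,3)= 2(3,2)–1(4,1)≠ 1(3,3)–2(4,3)≠ 1(3,3)–1(4,4)= 1(3,3)–1(4,2)= 1(3,6)–1(3,7)= 1(3,6)–1(4,6)= 1(3,6)–1(4,7)= 1(3,7)–1(4,7)= 1(3,7)–1(4,6)=  → 6/15 unlike.
Row 4: 1(4,1)–1(4,2)= 1(4,1)–2(5,1)≠ 1(4,2)–2(4,3)≠ 1(4,2)–2(5,1)≠ 2(4,3)–1(4,4)≠ 1(4,4)–1(5,5)= 1(4,6)–1(4,7)= 1(4,6)–1(5,6)= 1(4,6)–2(5,7)≠ 1(4,6)–1(5,5)= 1(4,7)–2(5,7)≠ 1(4,7)–1(5,6)=  → 6/12 unlike.
Row 5: 2(5,1)–2(6,1)= 2(5,1)–1(6,2)≠ 1(5,5)–1(5,6)= 1(5,5)–1(6,6)= 1(5,5)–1(6,4)= 1(5,6)–2(5,7)≠ 1(5,6)–1(6,6)= 1(5,6)–1(6,7)= 2(5,7)–1(6,7)≠ 2(5,7)–1(6,6)≠  → 4/10 unlike.
Row 6: 2(6,1)–1(6,2)≠ 1(6,2)–1(6,3)= 1(6,3)–1(6,4)= 1(6,6)–1(6,7)=  → 1/4 unlike.
Total adjacent occupied pairs: 56; unlike-type pairs: 18.
18/56 reduces to 9/28.

9/28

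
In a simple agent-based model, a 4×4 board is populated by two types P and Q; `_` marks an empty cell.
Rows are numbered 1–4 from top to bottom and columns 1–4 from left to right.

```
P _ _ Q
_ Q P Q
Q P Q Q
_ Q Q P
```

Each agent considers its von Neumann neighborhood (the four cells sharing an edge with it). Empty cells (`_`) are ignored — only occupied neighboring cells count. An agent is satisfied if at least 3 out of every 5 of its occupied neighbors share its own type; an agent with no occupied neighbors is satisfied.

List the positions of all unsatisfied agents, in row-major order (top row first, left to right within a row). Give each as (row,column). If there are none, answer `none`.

Row 1: (1,1)P 0/0 satisfied · (1,4)Q 1/1 satisfied
Row 2: (2,2)Q 0/2 not · (2,3)P 0/3 not · (2,4)Q 2/3 satisfied
Row 3: (3,1)Q 0/1 not · (3,2)P 0/4 not · (3,3)Q 2/4 not · (3,4)Q 2/3 satisfied
Row 4: (4,2)Q 1/2 not · (4,3)Q 2/3 satisfied · (4,4)P 0/2 not

(2,2), (2,3), (3,1), (3,2), (3,3), (4,2), (4,4)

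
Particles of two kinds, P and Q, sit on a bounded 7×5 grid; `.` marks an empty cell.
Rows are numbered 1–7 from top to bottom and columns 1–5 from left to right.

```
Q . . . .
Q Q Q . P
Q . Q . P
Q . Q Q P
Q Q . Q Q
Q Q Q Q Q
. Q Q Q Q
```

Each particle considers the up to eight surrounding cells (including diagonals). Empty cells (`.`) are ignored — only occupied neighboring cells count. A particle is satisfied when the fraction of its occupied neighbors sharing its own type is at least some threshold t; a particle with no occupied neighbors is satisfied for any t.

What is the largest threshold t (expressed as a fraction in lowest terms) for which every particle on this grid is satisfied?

(1,1)Q 2/2
(2,1)Q 3/3
(2,2)Q 5/5
(2,3)Q 2/2
(2,5)P 1/1
(3,1)Q 3/3
(3,3)Q 4/4
(3,5)P 2/3
(4,1)Q 3/3
(4,3)Q 4/4
(4,4)Q 4/6
(4,5)P 1/4
(5,1)Q 4/4
(5,2)Q 6/6
(5,4)Q 6/7
(5,5)Q 4/5
(6,1)Q 4/4
(6,2)Q 6/6
(6,3)Q 7/7
(6,4)Q 7/7
(6,5)Q 5/5
(7,2)Q 4/4
(7,3)Q 5/5
(7,4)Q 5/5
(7,5)Q 3/3
The smallest same-type fraction is 1/4 at (4,5), which reduces to 1/4. Any threshold above that leaves this particle unsatisfied.

1/4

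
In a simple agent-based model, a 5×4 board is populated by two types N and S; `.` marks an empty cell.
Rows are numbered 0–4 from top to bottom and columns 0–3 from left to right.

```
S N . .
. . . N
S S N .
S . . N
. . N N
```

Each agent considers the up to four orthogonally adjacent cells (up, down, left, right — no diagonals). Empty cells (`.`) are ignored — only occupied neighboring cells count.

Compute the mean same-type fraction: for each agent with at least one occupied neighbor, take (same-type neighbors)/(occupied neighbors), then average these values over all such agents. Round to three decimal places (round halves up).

0.611

Row 0: (0,0)S 0/1 · (0,1)N 0/1
Row 1: (1,3)N — no occupied neighbors
Row 2: (2,0)S 2/2 · (2,1)S 1/2 · (2,2)N 0/1
Row 3: (3,0)S 1/1 · (3,3)N 1/1
Row 4: (4,2)N 1/1 · (4,3)N 2/2
Sum over 9 agents: 0/1 + 0/1 + 2/2 + 1/2 + 0/1 + 1/1 + 1/1 + 1/1 + 2/2 = 11/2; mean = 11/2 ÷ 9 = 11/18 = 0.611111… → 0.611.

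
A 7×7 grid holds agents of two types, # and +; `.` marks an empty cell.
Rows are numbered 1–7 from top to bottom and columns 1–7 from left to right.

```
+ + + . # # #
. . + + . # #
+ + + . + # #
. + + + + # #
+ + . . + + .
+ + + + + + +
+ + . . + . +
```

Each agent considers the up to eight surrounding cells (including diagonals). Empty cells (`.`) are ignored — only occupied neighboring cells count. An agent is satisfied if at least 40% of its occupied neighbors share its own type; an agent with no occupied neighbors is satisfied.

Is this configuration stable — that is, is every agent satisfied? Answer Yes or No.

Row 1: (1,1)+ 1/1 ok · (1,2)+ 3/3 ok · (1,3)+ 3/3 ok · (1,5)# 2/3 ok · (1,6)# 4/4 ok · (1,7)# 3/3 ok
Row 2: (2,3)+ 5/5 ok · (2,4)+ 4/5 ok · (2,6)# 6/7 ok · (2,7)# 5/5 ok
Row 3: (3,1)+ 2/2 ok · (3,2)+ 5/5 ok · (3,3)+ 6/6 ok · (3,5)+ 3/6 ok · (3,6)# 5/7 ok · (3,7)# 5/5 ok
Row 4: (4,2)+ 6/6 ok · (4,3)+ 5/5 ok · (4,4)+ 5/5 ok · (4,5)+ 4/6 ok · (4,6)# 3/7 ok · (4,7)# 3/4 ok
Row 5: (5,1)+ 4/4 ok · (5,2)+ 6/6 ok · (5,5)+ 6/7 ok · (5,6)+ 5/7 ok
Row 6: (6,1)+ 5/5 ok · (6,2)+ 6/6 ok · (6,3)+ 4/4 ok · (6,4)+ 4/4 ok · (6,5)+ 5/5 ok · (6,6)+ 6/6 ok · (6,7)+ 3/3 ok
Row 7: (7,1)+ 3/3 ok · (7,2)+ 4/4 ok · (7,5)+ 3/3 ok · (7,7)+ 2/2 ok
All meet the threshold, so the configuration is stable.

Yes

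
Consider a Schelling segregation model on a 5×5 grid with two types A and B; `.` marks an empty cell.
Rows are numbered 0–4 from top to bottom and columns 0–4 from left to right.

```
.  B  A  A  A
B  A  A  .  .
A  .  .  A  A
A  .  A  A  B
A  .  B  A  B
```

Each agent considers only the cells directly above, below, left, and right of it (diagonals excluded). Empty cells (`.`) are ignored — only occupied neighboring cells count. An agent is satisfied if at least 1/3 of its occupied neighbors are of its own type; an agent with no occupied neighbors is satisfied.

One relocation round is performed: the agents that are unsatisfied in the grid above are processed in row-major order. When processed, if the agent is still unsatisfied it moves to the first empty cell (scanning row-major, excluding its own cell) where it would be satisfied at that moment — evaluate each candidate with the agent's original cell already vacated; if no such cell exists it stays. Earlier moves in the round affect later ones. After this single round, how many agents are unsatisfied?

0

Initially unsatisfied (in order): (0,1), (1,0), (4,2).
  (0,1) → (0,0).
  (1,0): now satisfied by earlier moves; stays.
  (4,2) → (0,1).
Resulting grid:
B B A A A
B A A . .
A . . A A
A . A A B
A . . A B
All satisfied now.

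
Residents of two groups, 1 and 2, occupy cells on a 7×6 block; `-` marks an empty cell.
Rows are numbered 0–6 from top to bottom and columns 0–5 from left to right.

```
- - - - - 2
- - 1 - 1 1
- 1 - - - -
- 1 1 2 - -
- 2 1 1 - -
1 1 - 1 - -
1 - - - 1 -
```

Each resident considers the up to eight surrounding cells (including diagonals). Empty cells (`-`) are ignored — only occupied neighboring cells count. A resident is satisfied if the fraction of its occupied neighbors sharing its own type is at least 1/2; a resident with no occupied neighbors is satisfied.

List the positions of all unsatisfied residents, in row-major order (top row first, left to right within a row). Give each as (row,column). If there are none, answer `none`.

(0,5), (3,3), (4,1)

Row 0: (0,5)2 0/2 unhappy
Row 1: (1,2)1 1/1 ok · (1,4)1 1/2 ok · (1,5)1 1/2 ok
Row 2: (2,1)1 3/3 ok
Row 3: (3,1)1 3/4 ok · (3,2)1 4/6 ok · (3,3)2 0/3 unhappy
Row 4: (4,1)2 0/5 unhappy · (4,2)1 5/7 ok · (4,3)1 3/4 ok
Row 5: (5,0)1 2/3 ok · (5,1)1 3/4 ok · (5,3)1 3/3 ok
Row 6: (6,0)1 2/2 ok · (6,4)1 1/1 ok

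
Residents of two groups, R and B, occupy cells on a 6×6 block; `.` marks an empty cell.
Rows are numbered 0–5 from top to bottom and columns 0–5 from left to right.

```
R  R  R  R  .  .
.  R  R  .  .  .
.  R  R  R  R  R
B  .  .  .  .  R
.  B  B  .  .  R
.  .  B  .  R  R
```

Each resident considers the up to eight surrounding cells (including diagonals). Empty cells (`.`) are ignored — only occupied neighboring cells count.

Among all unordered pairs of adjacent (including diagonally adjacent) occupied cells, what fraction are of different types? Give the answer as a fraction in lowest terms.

Scan each occupied cell's neighbors to the right and below (and the two forward diagonals) so each pair is counted once.
Row 0: R(0,0)–R(0,1)= R(0,0)–R(1,1)= R(0,1)–R(0,2)= R(0,1)–R(1,1)= R(0,1)–R(1,2)= R(0,2)–R(0,3)= R(0,2)–R(1,2)= R(0,2)–R(1,1)= R(0,3)–R(1,2)=  → 0/9 unlike.
Row 1: R(1,1)–R(1,2)= R(1,1)–R(2,1)= R(1,1)–R(2,2)= R(1,2)–R(2,2)= R(1,2)–R(2,3)= R(1,2)–R(2,1)=  → 0/6 unlike.
Row 2: R(2,1)–R(2,2)= R(2,1)–B(3,0)≠ R(2,2)–R(2,3)= R(2,3)–R(2,4)= R(2,4)–R(2,5)= R(2,4)–R(3,5)= R(2,5)–R(3,5)=  → 1/7 unlike.
Row 3: B(3,0)–B(4,1)= R(3,5)–R(4,5)=  → 0/2 unlike.
Row 4: B(4,1)–B(4,2)= B(4,1)–B(5,2)= B(4,2)–B(5,2)= R(4,5)–R(5,5)= R(4,5)–R(5,4)=  → 0/5 unlike.
Row 5: R(5,4)–R(5,5)=  → 0/1 unlike.
Total adjacent occupied pairs: 30; unlike-type pairs: 1.
1/30 is already in lowest terms.

1/30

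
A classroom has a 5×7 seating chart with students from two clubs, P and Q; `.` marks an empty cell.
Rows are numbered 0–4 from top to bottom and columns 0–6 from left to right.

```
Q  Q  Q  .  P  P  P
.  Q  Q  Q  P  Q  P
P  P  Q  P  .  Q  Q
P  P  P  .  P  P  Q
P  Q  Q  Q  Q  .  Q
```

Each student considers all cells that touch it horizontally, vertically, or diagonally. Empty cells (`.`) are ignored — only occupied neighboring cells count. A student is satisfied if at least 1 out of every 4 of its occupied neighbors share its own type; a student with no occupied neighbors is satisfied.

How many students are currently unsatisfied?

Row 0: (0,0)Q 2/2 satisfied · (0,1)Q 4/4 satisfied · (0,2)Q 4/4 satisfied · (0,4)P 2/4 satisfied · (0,5)P 4/5 satisfied · (0,6)P 2/3 satisfied
Row 1: (1,1)Q 5/7 satisfied · (1,2)Q 5/7 satisfied · (1,3)Q 3/6 satisfied · (1,4)P 3/6 satisfied · (1,5)Q 2/7 satisfied · (1,6)P 2/5 satisfied
Row 2: (2,0)P 3/4 satisfied · (2,1)P 4/7 satisfied · (2,2)Q 3/7 satisfied · (2,3)P 3/6 satisfied · (2,5)Q 3/7 satisfied · (2,6)Q 3/5 satisfied
Row 3: (3,0)P 4/5 satisfied · (3,1)P 5/8 satisfied · (3,2)P 3/7 satisfied · (3,4)P 2/5 satisfied · (3,5)P 1/6 not · (3,6)Q 3/4 satisfied
Row 4: (4,0)P 2/3 satisfied · (4,1)Q 1/5 not · (4,2)Q 2/4 satisfied · (4,3)Q 2/4 satisfied · (4,4)Q 1/3 satisfied · (4,6)Q 1/2 satisfied
Unsatisfied: (3,5), (4,1) — 2 in total.

2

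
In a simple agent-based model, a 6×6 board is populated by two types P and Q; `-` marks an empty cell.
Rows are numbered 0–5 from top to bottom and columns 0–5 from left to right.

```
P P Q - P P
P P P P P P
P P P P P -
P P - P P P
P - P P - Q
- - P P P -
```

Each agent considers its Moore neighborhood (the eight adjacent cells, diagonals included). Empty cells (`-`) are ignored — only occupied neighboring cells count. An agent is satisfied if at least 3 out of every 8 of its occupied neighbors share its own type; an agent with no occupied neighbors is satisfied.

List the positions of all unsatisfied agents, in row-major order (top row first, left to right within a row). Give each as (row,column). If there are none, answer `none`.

(0,0)P 3/3 satisfied
(0,1)P 4/5 satisfied
(0,2)Q 0/4 not
(0,4)P 4/4 satisfied
(0,5)P 3/3 satisfied
(1,0)P 5/5 satisfied
(1,1)P 7/8 satisfied
(1,2)P 6/7 satisfied
(1,3)P 6/7 satisfied
(1,4)P 6/6 satisfied
(1,5)P 4/4 satisfied
(2,0)P 5/5 satisfied
(2,1)P 7/7 satisfied
(2,2)P 7/7 satisfied
(2,3)P 7/7 satisfied
(2,4)P 7/7 satisfied
(3,0)P 4/4 satisfied
(3,1)P 6/6 satisfied
(3,3)P 6/6 satisfied
(3,4)P 5/6 satisfied
(3,5)P 2/3 satisfied
(4,0)P 2/2 satisfied
(4,2)P 5/5 satisfied
(4,3)P 6/6 satisfied
(4,5)Q 0/3 not
(5,2)P 3/3 satisfied
(5,3)P 4/4 satisfied
(5,4)P 2/3 satisfied

(0,2), (4,5)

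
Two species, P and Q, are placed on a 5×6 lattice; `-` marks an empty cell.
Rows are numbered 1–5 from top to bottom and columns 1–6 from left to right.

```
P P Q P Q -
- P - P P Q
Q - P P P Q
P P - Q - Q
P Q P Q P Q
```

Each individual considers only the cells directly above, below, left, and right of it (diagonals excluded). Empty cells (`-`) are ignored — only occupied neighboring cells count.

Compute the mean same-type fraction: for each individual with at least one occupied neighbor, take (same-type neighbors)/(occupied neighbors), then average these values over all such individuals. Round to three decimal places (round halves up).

(1,1)P 1/1
(1,2)P 2/3
(1,3)Q 0/2
(1,4)P 1/3
(1,5)Q 0/2
(2,2)P 1/1
(2,4)P 3/3
(2,5)P 2/4
(2,6)Q 1/2
(3,1)Q 0/1
(3,3)P 1/1
(3,4)P 3/4
(3,5)P 2/3
(3,6)Q 2/3
(4,1)P 2/3
(4,2)P 1/2
(4,4)Q 1/2
(4,6)Q 2/2
(5,1)P 1/2
(5,2)Q 0/3
(5,3)P 0/2
(5,4)Q 1/3
(5,5)P 0/2
(5,6)Q 1/2
Sum over 24 individuals: 1/1 + 2/3 + 0/2 + 1/3 + 0/2 + 1/1 + 3/3 + 2/4 + 1/2 + 0/1 + 1/1 + 3/4 + 2/3 + 2/3 + 2/3 + 1/2 + 1/2 + 2/2 + 1/2 + 0/3 + 0/2 + 1/3 + 0/2 + 1/2 = 145/12; mean = 145/12 ÷ 24 = 145/288 = 0.503472… → 0.503.

0.503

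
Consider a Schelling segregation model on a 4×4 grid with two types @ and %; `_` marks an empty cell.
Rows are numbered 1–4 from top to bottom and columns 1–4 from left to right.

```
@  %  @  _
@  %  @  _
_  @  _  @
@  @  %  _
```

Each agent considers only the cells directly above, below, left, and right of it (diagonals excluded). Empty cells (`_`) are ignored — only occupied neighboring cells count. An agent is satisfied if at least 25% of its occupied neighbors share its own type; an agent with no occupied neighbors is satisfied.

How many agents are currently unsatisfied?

(1,1)@ 1/2 satisfied
(1,2)% 1/3 satisfied
(1,3)@ 1/2 satisfied
(2,1)@ 1/2 satisfied
(2,2)% 1/4 satisfied
(2,3)@ 1/2 satisfied
(3,2)@ 1/2 satisfied
(3,4)@ 0/0 satisfied
(4,1)@ 1/1 satisfied
(4,2)@ 2/3 satisfied
(4,3)% 0/1 not
Unsatisfied: (4,3) — 1 in total.

1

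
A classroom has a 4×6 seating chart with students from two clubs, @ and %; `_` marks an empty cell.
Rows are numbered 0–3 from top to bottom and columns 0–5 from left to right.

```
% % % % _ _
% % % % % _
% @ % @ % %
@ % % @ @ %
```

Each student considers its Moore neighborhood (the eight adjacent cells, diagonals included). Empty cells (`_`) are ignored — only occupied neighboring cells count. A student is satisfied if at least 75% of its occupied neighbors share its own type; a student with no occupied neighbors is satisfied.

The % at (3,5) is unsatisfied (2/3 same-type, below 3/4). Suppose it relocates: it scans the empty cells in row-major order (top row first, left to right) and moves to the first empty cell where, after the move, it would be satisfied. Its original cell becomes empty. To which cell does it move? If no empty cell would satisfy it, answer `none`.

Vacating (3,5). Empty cells in order:
  (0,4): 3/3 same-type → satisfied — stop here.

(0,4)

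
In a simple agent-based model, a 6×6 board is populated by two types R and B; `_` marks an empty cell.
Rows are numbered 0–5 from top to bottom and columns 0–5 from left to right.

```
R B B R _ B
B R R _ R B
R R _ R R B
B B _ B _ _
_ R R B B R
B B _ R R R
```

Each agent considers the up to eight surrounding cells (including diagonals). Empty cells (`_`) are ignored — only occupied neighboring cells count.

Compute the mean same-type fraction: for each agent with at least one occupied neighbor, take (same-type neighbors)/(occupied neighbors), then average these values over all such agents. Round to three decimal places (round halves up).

(0,0)R 1/3
(0,1)B 2/5
(0,2)B 1/4
(0,3)R 2/3
(0,5)B 1/2
(1,0)B 1/5
(1,1)R 4/7
(1,2)R 4/6
(1,4)R 3/6
(1,5)B 2/4
(2,0)R 2/5
(2,1)R 3/6
(2,3)R 3/4
(2,4)R 2/5
(2,5)B 1/3
(3,0)B 1/4
(3,1)B 1/5
(3,3)B 2/5
(4,1)R 1/5
(4,2)R 2/6
(4,3)B 2/5
(4,4)B 2/6
(4,5)R 2/3
(5,0)B 1/2
(5,1)B 1/3
(5,3)R 2/4
(5,4)R 3/5
(5,5)R 2/3
Sum over 28 agents: 1/3 + 2/5 + 1/4 + 2/3 + 1/2 + 1/5 + 4/7 + 4/6 + 3/6 + 2/4 + 2/5 + 3/6 + 3/4 + 2/5 + 1/3 + 1/4 + 1/5 + 2/5 + 1/5 + 2/6 + 2/5 + 2/6 + 2/3 + 1/2 + 1/3 + 2/4 + 3/5 + 2/3 = 5189/420; mean = 5189/420 ÷ 28 = 5189/11760 = 0.441241… → 0.441.

0.441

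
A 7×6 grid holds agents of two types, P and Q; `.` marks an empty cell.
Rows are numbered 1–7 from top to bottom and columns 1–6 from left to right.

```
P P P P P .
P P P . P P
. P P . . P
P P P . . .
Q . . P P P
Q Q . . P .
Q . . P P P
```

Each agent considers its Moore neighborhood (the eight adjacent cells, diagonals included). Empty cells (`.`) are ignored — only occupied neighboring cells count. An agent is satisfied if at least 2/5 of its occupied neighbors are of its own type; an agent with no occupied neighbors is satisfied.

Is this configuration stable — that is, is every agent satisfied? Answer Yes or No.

(1,1)P 3/3 ok
(1,2)P 5/5 ok
(1,3)P 4/4 ok
(1,4)P 4/4 ok
(1,5)P 3/3 ok
(2,1)P 4/4 ok
(2,2)P 7/7 ok
(2,3)P 6/6 ok
(2,5)P 4/4 ok
(2,6)P 3/3 ok
(3,2)P 7/7 ok
(3,3)P 5/5 ok
(3,6)P 2/2 ok
(4,1)P 2/3 ok
(4,2)P 4/5 ok
(4,3)P 4/4 ok
(5,1)Q 2/4 ok
(5,4)P 3/3 ok
(5,5)P 3/3 ok
(5,6)P 2/2 ok
(6,1)Q 3/3 ok
(6,2)Q 3/3 ok
(6,5)P 6/6 ok
(7,1)Q 2/2 ok
(7,4)P 2/2 ok
(7,5)P 3/3 ok
(7,6)P 2/2 ok
All meet the threshold, so the configuration is stable.

Yes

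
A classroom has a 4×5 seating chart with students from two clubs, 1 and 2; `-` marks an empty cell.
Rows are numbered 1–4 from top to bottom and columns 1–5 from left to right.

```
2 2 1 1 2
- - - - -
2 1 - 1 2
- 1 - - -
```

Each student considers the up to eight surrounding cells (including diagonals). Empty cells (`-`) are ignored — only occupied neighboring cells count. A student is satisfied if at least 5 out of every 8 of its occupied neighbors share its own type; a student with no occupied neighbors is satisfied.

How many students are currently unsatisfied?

Row 1: (1,1)2 1/1 ok · (1,2)2 1/2 unhappy · (1,3)1 1/2 unhappy · (1,4)1 1/2 unhappy · (1,5)2 0/1 unhappy
Row 3: (3,1)2 0/2 unhappy · (3,2)1 1/2 unhappy · (3,4)1 0/1 unhappy · (3,5)2 0/1 unhappy
Row 4: (4,2)1 1/2 unhappy
Unsatisfied: (1,2), (1,3), (1,4), (1,5), (3,1), (3,2), (3,4), (3,5), (4,2) — 9 in total.

9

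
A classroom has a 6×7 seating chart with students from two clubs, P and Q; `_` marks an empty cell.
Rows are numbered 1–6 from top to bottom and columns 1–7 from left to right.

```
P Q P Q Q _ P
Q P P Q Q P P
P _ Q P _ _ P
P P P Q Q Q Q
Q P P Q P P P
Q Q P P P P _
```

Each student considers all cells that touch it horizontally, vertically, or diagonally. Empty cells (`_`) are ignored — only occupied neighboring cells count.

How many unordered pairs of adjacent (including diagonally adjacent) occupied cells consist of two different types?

47

Scan each occupied cell's neighbors to the right and below (and the two forward diagonals) so each pair is counted once.
From row 1: 9 unlike of 20 pairs (running 9/20).
From row 2: 8 unlike of 16 pairs (running 17/36).
From row 3: 7 unlike of 11 pairs (running 24/47).
From row 4: 13 unlike of 25 pairs (running 37/72).
From row 5: 9 unlike of 23 pairs (running 46/95).
From row 6: 1 unlike of 5 pairs (running 47/100).
Total adjacent occupied pairs: 100; unlike-type pairs: 47.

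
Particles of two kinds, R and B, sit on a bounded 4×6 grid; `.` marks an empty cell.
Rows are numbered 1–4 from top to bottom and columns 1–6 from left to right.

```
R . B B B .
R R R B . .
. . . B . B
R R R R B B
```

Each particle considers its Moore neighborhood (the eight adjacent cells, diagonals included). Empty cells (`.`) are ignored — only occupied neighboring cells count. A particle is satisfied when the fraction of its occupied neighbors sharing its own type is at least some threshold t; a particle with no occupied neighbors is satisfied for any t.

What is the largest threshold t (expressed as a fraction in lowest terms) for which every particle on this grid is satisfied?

(1,1)R 2/2
(1,3)B 2/4
(1,4)B 3/4
(1,5)B 2/2
(2,1)R 2/2
(2,2)R 3/4
(2,3)R 1/5
(2,4)B 4/5
(3,4)B 2/5
(3,6)B 2/2
(4,1)R 1/1
(4,2)R 2/2
(4,3)R 2/3
(4,4)R 1/3
(4,5)B 3/4
(4,6)B 2/2
The smallest same-type fraction is 1/5 at (2,3), which reduces to 1/5. Any threshold above that leaves this particle unsatisfied.

1/5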